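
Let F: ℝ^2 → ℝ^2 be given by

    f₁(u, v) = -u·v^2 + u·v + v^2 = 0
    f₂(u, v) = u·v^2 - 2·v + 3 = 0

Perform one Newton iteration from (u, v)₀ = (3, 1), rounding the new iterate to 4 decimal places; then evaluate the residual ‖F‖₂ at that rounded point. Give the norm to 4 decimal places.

25.2389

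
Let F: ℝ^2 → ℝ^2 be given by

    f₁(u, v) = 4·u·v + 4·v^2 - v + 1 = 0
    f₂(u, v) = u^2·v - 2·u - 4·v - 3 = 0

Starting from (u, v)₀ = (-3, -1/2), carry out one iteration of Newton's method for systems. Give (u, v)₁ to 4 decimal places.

At (-3, -1/2): F = (8.5000, 0.5000).
Jacobian J = [[4·v, 4·u + 8·v - 1], [2·u·v - 2, u^2 - 4]].
At the point, J = [[-2.0000, -17.0000], [1.0000, 5.0000]] (det J = 7.0000).
Solving J·Δ = −F gives Δ = (-7.2857, 1.3571).
Then the next iterate is (u, v)₁ = (-10.2857, 0.8571).

(-10.2857, 0.8571)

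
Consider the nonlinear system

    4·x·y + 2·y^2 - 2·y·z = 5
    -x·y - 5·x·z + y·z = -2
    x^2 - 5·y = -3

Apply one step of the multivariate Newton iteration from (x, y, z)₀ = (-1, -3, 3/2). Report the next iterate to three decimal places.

At (-1, -3, 3/2): F = (34.000, 2.000, 19.000).
Jacobian J = [[4·y, 4·x + 4·y - 2·z, -2·y], [-y - 5·z, -x + z, -5·x + y], [2·x, -5, 0]].
At the point, J = [[-12.000, -19.000, 6.000], [-4.500, 2.500, 2.000], [-2.000, -5.000, 0.000]] (det J = 121.000).
Solving J·Δ = −F gives Δ = (6.008, 1.397, 10.773).
Then the next iterate is (x, y, z)₁ = (5.008, -1.603, 12.273).

(5.008, -1.603, 12.273)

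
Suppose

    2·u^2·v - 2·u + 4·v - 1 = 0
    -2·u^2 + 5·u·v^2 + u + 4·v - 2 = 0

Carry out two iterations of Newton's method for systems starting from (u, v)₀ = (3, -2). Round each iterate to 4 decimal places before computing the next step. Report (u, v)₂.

At (3, -2): F = (-51.0000, 35.0000).
Jacobian J = [[4·u·v - 2, 2·u^2 + 4], [-4·u + 5·v^2 + 1, 10·u·v + 4]].
At the point, J = [[-26.0000, 22.0000], [9.0000, -56.0000]] (det J = 1258.0000).
Solving J·Δ = −F gives Δ = (-1.6582, 0.3585).
Then the next iterate is (u, v)₁ = (1.3418, -1.6415).
Round to (1.3418, -1.6415) and repeat: F = (-16.160403, 7.252495), J = [[-10.810259, 7.600854], [9.105411, -18.025647]].
Δ = (-1.8796, -0.5471), so (u, v)₂ = (-0.5378, -2.1886).

(-0.5378, -2.1886)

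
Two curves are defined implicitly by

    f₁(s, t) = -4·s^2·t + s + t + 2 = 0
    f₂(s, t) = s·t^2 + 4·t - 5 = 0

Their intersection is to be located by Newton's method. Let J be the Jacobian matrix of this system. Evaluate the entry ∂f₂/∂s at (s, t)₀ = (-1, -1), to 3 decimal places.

∂f₂/∂s = t^2.
At (-1, -1) this is 1.000.

1.000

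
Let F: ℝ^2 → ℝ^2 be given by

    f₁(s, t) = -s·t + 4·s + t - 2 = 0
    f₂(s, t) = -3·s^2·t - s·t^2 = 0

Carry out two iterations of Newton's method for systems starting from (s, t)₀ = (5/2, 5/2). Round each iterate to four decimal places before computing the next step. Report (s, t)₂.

(0.8044, -0.3134)

At (5/2, 5/2): F = (4.2500, -62.5000).
Jacobian J = [[-t + 4, -s + 1], [-6·s·t - t^2, -3·s^2 - 2·s·t]].
At the point, J = [[1.5000, -1.5000], [-43.7500, -31.2500]] (det J = -112.5000).
Solving J·Δ = −F gives Δ = (-2.0139, 0.8194).
Then the next iterate is (s, t)₁ = (0.4861, 3.3194).
Round to (0.4861, 3.3194) and repeat: F = (1.650240, -7.709107), J = [[0.6806, 0.5139], [-20.699778, -3.936000]].
Δ = (0.3183, -3.6328), so (s, t)₂ = (0.8044, -0.3134).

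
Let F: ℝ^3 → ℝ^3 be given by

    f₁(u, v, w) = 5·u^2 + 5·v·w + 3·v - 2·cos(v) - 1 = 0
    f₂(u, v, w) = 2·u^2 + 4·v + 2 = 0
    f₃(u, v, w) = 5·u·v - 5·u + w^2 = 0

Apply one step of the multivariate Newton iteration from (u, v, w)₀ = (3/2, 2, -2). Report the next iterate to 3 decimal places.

(4.768, -6.526, -11.027)

At (3/2, 2, -2): F = (-2.91771, 14.500, 11.500).
Jacobian J = [[10·u, 5·w + 2·sin(v) + 3, 5·v], [4·u, 4, 0], [5·v - 5, 5·u, 2·w]].
At the point, J = [[15.000, -5.18141, 10.000], [6.000, 4.000, 0.000], [5.000, 7.500, -4.000]] (det J = -114.35372).
Solving J·Δ = −F gives Δ = (3.268, -8.526, -9.027).
Then the next iterate is (u, v, w)₁ = (4.768, -6.526, -11.027).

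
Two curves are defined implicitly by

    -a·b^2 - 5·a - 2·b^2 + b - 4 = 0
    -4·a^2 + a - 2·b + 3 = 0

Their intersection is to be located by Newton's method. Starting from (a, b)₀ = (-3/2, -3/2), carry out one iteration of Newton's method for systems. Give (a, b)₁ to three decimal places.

(-0.972, -0.319)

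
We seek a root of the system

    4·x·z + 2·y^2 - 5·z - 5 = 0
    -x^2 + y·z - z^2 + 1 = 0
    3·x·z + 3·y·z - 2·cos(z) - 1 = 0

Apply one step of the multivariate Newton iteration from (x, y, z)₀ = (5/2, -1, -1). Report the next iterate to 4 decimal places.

(1.7264, -3.0043, -1.6223)

At (5/2, -1, -1): F = (-8.0000, -5.2500, -6.580605).
Jacobian J = [[4·z, 4·y, 4·x - 5], [-2·x, z, y - 2·z], [3·z, 3·z, 3·x + 3·y + 2·sin(z)]].
At the point, J = [[-4.0000, -4.0000, 5.0000], [-5.0000, -1.0000, 1.0000], [-3.0000, -3.0000, 2.817058]] (det J = 14.927072).
Solving J·Δ = −F gives Δ = (-0.7736, -2.0043, -0.6223).
Then the next iterate is (x, y, z)₁ = (1.7264, -3.0043, -1.6223).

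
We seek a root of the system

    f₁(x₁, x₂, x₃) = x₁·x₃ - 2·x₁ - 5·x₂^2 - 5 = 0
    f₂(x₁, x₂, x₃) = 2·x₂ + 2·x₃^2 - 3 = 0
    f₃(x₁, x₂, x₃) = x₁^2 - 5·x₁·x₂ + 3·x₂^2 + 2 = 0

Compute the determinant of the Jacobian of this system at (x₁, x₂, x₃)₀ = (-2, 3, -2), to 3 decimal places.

-5532.000

J = [[x₃ - 2, -10·x₂, x₁], [0, 2, 4·x₃], [2·x₁ - 5·x₂, -5·x₁ + 6·x₂, 0]].
At the point, J = [[-4.000, -30.000, -2.000], [0.000, 2.000, -8.000], [-19.000, 28.000, 0.000]].
det J = -5532.000.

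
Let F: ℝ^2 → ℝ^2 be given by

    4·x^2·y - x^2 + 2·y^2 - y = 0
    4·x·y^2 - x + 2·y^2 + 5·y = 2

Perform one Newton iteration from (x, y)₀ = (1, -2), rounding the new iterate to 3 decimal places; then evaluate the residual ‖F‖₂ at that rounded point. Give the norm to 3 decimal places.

At (1, -2): F = (1.000, 11.000).
Jacobian J = [[8·x·y - 2·x, 4·x^2 + 4·y - 1], [4·y^2 - 1, 8·x·y + 4·y + 5]].
At the point, J = [[-18.000, -5.000], [15.000, -19.000]] (det J = 417.000).
Solving J·Δ = −F gives Δ = (-0.086, 0.511).
Then the next iterate is (x, y)₁ = (0.914, -1.489).
Re-evaluating at (0.914, -1.489): F = (0.11223, 2.18104), so ‖F‖₂ = 2.184.

2.184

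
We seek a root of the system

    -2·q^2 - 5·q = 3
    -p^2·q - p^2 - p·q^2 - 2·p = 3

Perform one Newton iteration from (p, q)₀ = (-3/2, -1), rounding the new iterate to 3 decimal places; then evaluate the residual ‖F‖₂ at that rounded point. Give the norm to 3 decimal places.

0.000

At (-3/2, -1): F = (0.000, 1.500).
Jacobian J = [[0, -4·q - 5], [-2·p·q - 2·p - q^2 - 2, -p^2 - 2·p·q]].
At the point, J = [[0.000, -1.000], [-3.000, -5.250]] (det J = -3.000).
Solving J·Δ = −F gives Δ = (0.500, 0.000).
Then the next iterate is (p, q)₁ = (-1.000, -1.000).
Re-evaluating at (-1.000, -1.000): F = (0.000, 0.000), so ‖F‖₂ = 0.000.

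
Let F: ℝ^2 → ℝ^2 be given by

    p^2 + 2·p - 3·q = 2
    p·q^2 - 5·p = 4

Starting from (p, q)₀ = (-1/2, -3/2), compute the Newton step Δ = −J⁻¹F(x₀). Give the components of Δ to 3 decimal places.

At (-1/2, -3/2): F = (1.750, -2.625).
Jacobian J = [[2·p + 2, -3], [q^2 - 5, 2·p·q]].
At the point, J = [[1.000, -3.000], [-2.750, 1.500]] (det J = -6.750).
Solving J·Δ = −F gives Δ = (-0.778, 0.324).

(-0.778, 0.324)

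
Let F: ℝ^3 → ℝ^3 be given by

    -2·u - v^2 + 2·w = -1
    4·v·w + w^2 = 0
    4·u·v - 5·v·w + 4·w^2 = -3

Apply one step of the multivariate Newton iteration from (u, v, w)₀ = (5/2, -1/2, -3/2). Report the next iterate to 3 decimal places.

(-0.111, -0.448, -0.512)

At (5/2, -1/2, -3/2): F = (-7.250, 5.250, 3.250).
Jacobian J = [[-2, -2·v, 2], [0, 4·w, 4·v + 2·w], [4·v, 4·u - 5·w, -5·v + 8·w]].
At the point, J = [[-2.000, 1.000, 2.000], [0.000, -6.000, -5.000], [-2.000, 17.500, -9.500]] (det J = -303.000).
Solving J·Δ = −F gives Δ = (-2.611, 0.052, 0.988).
Then the next iterate is (u, v, w)₁ = (-0.111, -0.448, -0.512).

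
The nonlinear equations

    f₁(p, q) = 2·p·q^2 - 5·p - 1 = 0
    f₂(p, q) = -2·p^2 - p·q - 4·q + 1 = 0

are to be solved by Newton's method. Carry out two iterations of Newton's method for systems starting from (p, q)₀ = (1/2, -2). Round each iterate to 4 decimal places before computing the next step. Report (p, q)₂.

At (1/2, -2): F = (0.5000, 9.5000).
Jacobian J = [[2·q^2 - 5, 4·p·q], [-4·p - q, -p - 4]].
At the point, J = [[3.0000, -4.0000], [0.0000, -4.5000]] (det J = -13.5000).
Solving J·Δ = −F gives Δ = (2.6481, 2.1111).
Then the next iterate is (p, q)₁ = (3.1481, 0.1111).
Round to (3.1481, 0.1111) and repeat: F = (-16.662785, -19.615221), J = [[-4.975314, 1.399016], [-12.7035, -7.1481]].
Δ = (-2.7476, 2.1389), so (p, q)₂ = (0.4005, 2.2500).

(0.4005, 2.2500)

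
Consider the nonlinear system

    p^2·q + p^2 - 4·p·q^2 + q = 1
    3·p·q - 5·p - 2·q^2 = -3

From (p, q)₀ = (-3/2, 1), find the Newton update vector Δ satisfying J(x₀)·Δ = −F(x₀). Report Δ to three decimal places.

At (-3/2, 1): F = (10.500, 4.000).
Jacobian J = [[2·p·q + 2·p - 4·q^2, p^2 - 8·p·q + 1], [3·q - 5, 3·p - 4·q]].
At the point, J = [[-10.000, 15.250], [-2.000, -8.500]] (det J = 115.500).
Solving J·Δ = −F gives Δ = (1.301, 0.165).

(1.301, 0.165)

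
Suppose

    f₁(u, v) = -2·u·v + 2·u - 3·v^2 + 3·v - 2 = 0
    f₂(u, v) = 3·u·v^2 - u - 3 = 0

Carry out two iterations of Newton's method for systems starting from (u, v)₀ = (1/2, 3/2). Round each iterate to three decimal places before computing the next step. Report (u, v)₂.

(3.680, 0.885)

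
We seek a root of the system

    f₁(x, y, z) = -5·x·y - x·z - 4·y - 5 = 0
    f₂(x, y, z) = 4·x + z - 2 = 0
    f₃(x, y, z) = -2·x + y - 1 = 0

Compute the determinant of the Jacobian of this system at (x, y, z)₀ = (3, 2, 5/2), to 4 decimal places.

J = [[-5·y - z, -5·x - 4, -x], [4, 0, 1], [-2, 1, 0]].
At the point, J = [[-12.5000, -19.0000, -3.0000], [4.0000, 0.0000, 1.0000], [-2.0000, 1.0000, 0.0000]].
det J = 38.5000.

38.5000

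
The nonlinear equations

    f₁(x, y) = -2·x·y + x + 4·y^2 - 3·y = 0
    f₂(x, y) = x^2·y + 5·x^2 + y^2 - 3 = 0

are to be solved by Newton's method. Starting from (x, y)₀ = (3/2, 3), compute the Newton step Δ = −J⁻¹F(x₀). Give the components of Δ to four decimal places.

At (3/2, 3): F = (19.5000, 24.0000).
Jacobian J = [[-2·y + 1, -2·x + 8·y - 3], [2·x·y + 10·x, x^2 + 2·y]].
At the point, J = [[-5.0000, 18.0000], [24.0000, 8.2500]] (det J = -473.2500).
Solving J·Δ = −F gives Δ = (-0.5729, -1.2425).

(-0.5729, -1.2425)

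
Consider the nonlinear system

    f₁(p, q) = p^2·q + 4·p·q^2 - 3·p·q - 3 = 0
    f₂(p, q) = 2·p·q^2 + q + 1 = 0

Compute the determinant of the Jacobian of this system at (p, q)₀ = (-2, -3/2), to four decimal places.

100.5000

J = [[2·p·q + 4·q^2 - 3·q, p^2 + 8·p·q - 3·p], [2·q^2, 4·p·q + 1]].
At the point, J = [[19.5000, 34.0000], [4.5000, 13.0000]].
det J = 100.5000.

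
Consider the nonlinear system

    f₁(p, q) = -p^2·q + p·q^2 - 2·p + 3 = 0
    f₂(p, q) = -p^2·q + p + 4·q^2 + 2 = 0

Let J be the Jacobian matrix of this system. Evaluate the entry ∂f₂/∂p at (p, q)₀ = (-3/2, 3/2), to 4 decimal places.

∂f₂/∂p = -2·p·q + 1.
At (-3/2, 3/2) this is 5.5000.

5.5000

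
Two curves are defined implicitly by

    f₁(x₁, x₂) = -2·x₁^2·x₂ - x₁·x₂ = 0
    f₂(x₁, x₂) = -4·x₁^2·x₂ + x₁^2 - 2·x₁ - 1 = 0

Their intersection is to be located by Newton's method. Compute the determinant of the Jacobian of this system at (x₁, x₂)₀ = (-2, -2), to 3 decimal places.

-4.000

J = [[-4·x₁·x₂ - x₂, -2·x₁^2 - x₁], [-8·x₁·x₂ + 2·x₁ - 2, -4·x₁^2]].
At the point, J = [[-14.000, -6.000], [-38.000, -16.000]].
det J = -4.000.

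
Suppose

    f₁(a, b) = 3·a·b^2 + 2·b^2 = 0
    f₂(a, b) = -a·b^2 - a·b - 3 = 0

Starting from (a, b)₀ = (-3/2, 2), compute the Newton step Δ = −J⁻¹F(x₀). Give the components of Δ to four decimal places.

At (-3/2, 2): F = (-10.0000, 6.0000).
Jacobian J = [[3·b^2, 6·a·b + 4·b], [-b^2 - b, -2·a·b - a]].
At the point, J = [[12.0000, -10.0000], [-6.0000, 7.5000]] (det J = 30.0000).
Solving J·Δ = −F gives Δ = (0.5000, -0.4000).

(0.5000, -0.4000)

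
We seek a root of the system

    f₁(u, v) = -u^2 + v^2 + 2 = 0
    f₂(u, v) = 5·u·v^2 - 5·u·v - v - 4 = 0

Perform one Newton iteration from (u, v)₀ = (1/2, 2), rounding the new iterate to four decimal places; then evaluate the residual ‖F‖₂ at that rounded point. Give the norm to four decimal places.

At (1/2, 2): F = (5.7500, -1.0000).
Jacobian J = [[-2·u, 2·v], [5·v^2 - 5·v, 10·u·v - 5·u - 1]].
At the point, J = [[-1.0000, 4.0000], [10.0000, 6.5000]] (det J = -46.5000).
Solving J·Δ = −F gives Δ = (0.8898, -1.2151).
Then the next iterate is (u, v)₁ = (1.3898, 0.7849).
Re-evaluating at (1.3898, 0.7849): F = (0.684524, -5.958113), so ‖F‖₂ = 5.9973.

5.9973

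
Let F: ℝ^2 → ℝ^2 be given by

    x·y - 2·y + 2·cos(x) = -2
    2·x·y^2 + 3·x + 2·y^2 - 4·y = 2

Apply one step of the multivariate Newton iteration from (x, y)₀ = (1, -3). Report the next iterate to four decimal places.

(1.7971, -0.6522)

At (1, -3): F = (6.080605, 49.0000).
Jacobian J = [[y - 2·sin(x), x - 2], [2·y^2 + 3, 4·x·y + 4·y - 4]].
At the point, J = [[-4.682942, -1.0000], [21.0000, -28.0000]] (det J = 152.122375).
Solving J·Δ = −F gives Δ = (0.7971, 2.3478).
Then the next iterate is (x, y)₁ = (1.7971, -0.6522).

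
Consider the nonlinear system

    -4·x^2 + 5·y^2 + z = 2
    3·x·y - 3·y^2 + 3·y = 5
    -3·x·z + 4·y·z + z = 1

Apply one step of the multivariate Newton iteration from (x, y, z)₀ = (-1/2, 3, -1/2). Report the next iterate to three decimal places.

At (-1/2, 3, -1/2): F = (41.500, -27.500, -8.250).
Jacobian J = [[-8·x, 10·y, 1], [3·y, 3·x - 6·y + 3, 0], [-3·z, 4·z, -3·x + 4·y + 1]].
At the point, J = [[4.000, 30.000, 1.000], [9.000, -16.500, 0.000], [1.500, -2.000, 14.500]] (det J = -4865.250).
Solving J·Δ = −F gives Δ = (0.401, -1.448, 0.328).
Then the next iterate is (x, y, z)₁ = (-0.099, 1.552, -0.172).

(-0.099, 1.552, -0.172)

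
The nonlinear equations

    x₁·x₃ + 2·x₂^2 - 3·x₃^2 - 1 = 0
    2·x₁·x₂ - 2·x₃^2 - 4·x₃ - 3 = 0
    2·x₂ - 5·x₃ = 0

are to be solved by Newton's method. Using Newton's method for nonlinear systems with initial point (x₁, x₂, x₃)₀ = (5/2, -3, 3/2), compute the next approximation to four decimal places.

(2.6121, -0.8275, -0.3310)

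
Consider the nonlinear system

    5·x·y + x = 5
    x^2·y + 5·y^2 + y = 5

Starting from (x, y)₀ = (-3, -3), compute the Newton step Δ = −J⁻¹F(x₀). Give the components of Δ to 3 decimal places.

At (-3, -3): F = (37.000, 10.000).
Jacobian J = [[5·y + 1, 5·x], [2·x·y, x^2 + 10·y + 1]].
At the point, J = [[-14.000, -15.000], [18.000, -20.000]] (det J = 550.000).
Solving J·Δ = −F gives Δ = (1.073, 1.465).

(1.073, 1.465)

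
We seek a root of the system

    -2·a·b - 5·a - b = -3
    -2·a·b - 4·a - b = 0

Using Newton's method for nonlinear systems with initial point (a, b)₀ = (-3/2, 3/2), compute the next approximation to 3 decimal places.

At (-3/2, 3/2): F = (13.500, 9.000).
Jacobian J = [[-2·b - 5, -2·a - 1], [-2·b - 4, -2·a - 1]].
At the point, J = [[-8.000, 2.000], [-7.000, 2.000]] (det J = -2.000).
Solving J·Δ = −F gives Δ = (4.500, 11.250).
Then the next iterate is (a, b)₁ = (3.000, 12.750).

(3.000, 12.750)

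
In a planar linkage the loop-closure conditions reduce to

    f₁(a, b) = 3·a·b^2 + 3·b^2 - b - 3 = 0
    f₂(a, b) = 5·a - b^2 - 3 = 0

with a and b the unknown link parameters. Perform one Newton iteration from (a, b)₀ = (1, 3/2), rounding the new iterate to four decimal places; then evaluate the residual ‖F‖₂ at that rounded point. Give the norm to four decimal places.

At (1, 3/2): F = (9.0000, -0.2500).
Jacobian J = [[3·b^2, 6·a·b + 6·b - 1], [5, -2·b]].
At the point, J = [[6.7500, 17.0000], [5.0000, -3.0000]] (det J = -105.2500).
Solving J·Δ = −F gives Δ = (-0.2162, -0.4436).
Then the next iterate is (a, b)₁ = (0.7838, 1.0564).
Re-evaluating at (0.7838, 1.0564): F = (1.915661, -0.196981), so ‖F‖₂ = 1.9258.

1.9258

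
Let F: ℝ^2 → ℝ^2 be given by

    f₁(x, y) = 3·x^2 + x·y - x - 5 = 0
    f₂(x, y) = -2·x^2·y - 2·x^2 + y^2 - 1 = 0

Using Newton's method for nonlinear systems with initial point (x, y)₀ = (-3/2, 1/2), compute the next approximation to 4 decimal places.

(-1.0722, -0.5428)

At (-3/2, 1/2): F = (2.5000, -7.5000).
Jacobian J = [[6·x + y - 1, x], [-4·x·y - 4·x, -2·x^2 + 2·y]].
At the point, J = [[-9.5000, -1.5000], [9.0000, -3.5000]] (det J = 46.7500).
Solving J·Δ = −F gives Δ = (0.4278, -1.0428).
Then the next iterate is (x, y)₁ = (-1.0722, -0.5428).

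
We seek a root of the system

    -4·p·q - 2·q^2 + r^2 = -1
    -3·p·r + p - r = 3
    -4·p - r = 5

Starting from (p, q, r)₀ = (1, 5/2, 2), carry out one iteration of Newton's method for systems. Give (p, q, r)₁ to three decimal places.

At (1, 5/2, 2): F = (-17.500, -10.000, -11.000).
Jacobian J = [[-4·q, -4·p - 4·q, 2·r], [-3·r + 1, 0, -3·p - 1], [-4, 0, -1]].
At the point, J = [[-10.000, -14.000, 4.000], [-5.000, 0.000, -4.000], [-4.000, 0.000, -1.000]] (det J = -154.000).
Solving J·Δ = −F gives Δ = (-3.091, 1.347, 1.364).
Then the next iterate is (p, q, r)₁ = (-2.091, 3.847, 3.364).

(-2.091, 3.847, 3.364)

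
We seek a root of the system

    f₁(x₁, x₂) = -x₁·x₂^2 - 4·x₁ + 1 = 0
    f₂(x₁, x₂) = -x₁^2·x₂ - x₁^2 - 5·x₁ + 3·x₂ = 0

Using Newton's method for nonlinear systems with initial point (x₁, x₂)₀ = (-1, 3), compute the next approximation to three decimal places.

At (-1, 3): F = (14.000, 10.000).
Jacobian J = [[-x₂^2 - 4, -2·x₁·x₂], [-2·x₁·x₂ - 2·x₁ - 5, -x₁^2 + 3]].
At the point, J = [[-13.000, 6.000], [3.000, 2.000]] (det J = -44.000).
Solving J·Δ = −F gives Δ = (-0.727, -3.909).
Then the next iterate is (x₁, x₂)₁ = (-1.727, -0.909).

(-1.727, -0.909)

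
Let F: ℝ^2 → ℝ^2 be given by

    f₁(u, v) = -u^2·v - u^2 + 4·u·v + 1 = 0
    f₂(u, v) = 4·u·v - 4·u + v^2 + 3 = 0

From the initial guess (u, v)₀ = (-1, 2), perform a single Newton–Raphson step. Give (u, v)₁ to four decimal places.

At (-1, 2): F = (-10.0000, 3.0000).
Jacobian J = [[-2·u·v - 2·u + 4·v, -u^2 + 4·u], [4·v - 4, 4·u + 2·v]].
At the point, J = [[14.0000, -5.0000], [4.0000, 0.0000]] (det J = 20.0000).
Solving J·Δ = −F gives Δ = (-0.7500, -4.1000).
Then the next iterate is (u, v)₁ = (-1.7500, -2.1000).

(-1.7500, -2.1000)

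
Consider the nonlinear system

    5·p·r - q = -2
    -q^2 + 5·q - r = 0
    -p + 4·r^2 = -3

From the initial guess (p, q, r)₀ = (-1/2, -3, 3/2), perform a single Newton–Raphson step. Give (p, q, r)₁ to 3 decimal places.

(-0.724, -0.778, 0.440)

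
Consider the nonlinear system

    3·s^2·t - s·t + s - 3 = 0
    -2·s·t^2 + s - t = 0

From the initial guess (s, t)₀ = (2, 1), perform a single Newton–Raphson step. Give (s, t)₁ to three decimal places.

At (2, 1): F = (9.000, -3.000).
Jacobian J = [[6·s·t - t + 1, 3·s^2 - s], [-2·t^2 + 1, -4·s·t - 1]].
At the point, J = [[12.000, 10.000], [-1.000, -9.000]] (det J = -98.000).
Solving J·Δ = −F gives Δ = (-0.520, -0.276).
Then the next iterate is (s, t)₁ = (1.480, 0.724).

(1.480, 0.724)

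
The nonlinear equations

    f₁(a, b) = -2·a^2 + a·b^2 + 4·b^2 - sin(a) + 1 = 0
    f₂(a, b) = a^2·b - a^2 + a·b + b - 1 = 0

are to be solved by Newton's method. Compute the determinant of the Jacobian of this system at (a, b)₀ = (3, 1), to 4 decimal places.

J = [[-4·a + b^2 - cos(a), 2·a·b + 8·b], [2·a·b - 2·a + b, a^2 + a + 1]].
At the point, J = [[-10.010008, 14.0000], [1.0000, 13.0000]].
det J = -144.1301.

-144.1301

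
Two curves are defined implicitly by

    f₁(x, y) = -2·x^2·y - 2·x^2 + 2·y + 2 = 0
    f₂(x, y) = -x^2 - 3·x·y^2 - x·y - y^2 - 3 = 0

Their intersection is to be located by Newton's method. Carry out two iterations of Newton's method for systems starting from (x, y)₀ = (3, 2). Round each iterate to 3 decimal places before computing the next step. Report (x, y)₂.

At (3, 2): F = (-48.000, -58.000).
Jacobian J = [[-4·x·y - 4·x, -2·x^2 + 2], [-2·x - 3·y^2 - y, -6·x·y - x - 2·y]].
At the point, J = [[-36.000, -16.000], [-20.000, -43.000]] (det J = 1228.000).
Solving J·Δ = −F gives Δ = (-0.925, -0.919).
Then the next iterate is (x, y)₁ = (2.075, 1.081).
Round to (2.075, 1.081) and repeat: F = (-13.75801, -17.99155), J = [[-17.27230, -6.61125], [-8.73668, -17.69545]].
Δ = (-0.502, -0.769), so (x, y)₂ = (1.573, 0.312).

(1.573, 0.312)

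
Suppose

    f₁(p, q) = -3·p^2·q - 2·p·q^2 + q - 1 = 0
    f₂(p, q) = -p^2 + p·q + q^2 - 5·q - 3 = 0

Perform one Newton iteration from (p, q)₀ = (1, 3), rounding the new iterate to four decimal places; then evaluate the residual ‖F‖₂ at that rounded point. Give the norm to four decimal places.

138.3151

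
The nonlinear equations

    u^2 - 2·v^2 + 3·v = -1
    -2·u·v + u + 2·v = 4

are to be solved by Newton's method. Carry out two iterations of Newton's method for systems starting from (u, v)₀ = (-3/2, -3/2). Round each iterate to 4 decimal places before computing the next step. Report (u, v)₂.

At (-3/2, -3/2): F = (-5.7500, -13.0000).
Jacobian J = [[2·u, -4·v + 3], [-2·v + 1, -2·u + 2]].
At the point, J = [[-3.0000, 9.0000], [4.0000, 5.0000]] (det J = -51.0000).
Solving J·Δ = −F gives Δ = (1.7304, 1.2157).
Then the next iterate is (u, v)₁ = (0.2304, -0.2843).
Round to (0.2304, -0.2843) and repeat: F = (0.038531, -4.207195), J = [[0.4608, 4.1372], [1.5686, 1.5392]].
Δ = (3.0215, -0.3458), so (u, v)₂ = (3.2519, -0.6301).

(3.2519, -0.6301)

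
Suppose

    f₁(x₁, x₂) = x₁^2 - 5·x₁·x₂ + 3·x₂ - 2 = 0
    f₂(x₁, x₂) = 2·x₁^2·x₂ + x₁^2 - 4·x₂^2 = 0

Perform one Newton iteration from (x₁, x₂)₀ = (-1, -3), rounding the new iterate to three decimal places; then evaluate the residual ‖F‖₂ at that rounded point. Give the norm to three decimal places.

15.583

At (-1, -3): F = (-25.000, -41.000).
Jacobian J = [[2·x₁ - 5·x₂, -5·x₁ + 3], [4·x₁·x₂ + 2·x₁, 2·x₁^2 - 8·x₂]].
At the point, J = [[13.000, 8.000], [10.000, 26.000]] (det J = 258.000).
Solving J·Δ = −F gives Δ = (1.248, 1.097).
Then the next iterate is (x₁, x₂)₁ = (0.248, -1.903).
Re-evaluating at (0.248, -1.903): F = (-5.28778, -14.65822), so ‖F‖₂ = 15.583.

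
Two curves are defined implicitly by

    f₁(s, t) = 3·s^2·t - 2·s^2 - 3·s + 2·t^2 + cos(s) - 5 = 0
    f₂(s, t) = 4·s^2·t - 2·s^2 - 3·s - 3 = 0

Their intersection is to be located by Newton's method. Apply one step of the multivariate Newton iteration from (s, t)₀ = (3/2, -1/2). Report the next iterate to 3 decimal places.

(0.270, -0.717)

At (3/2, -1/2): F = (-16.80426, -16.500).
Jacobian J = [[6·s·t - 4·s - sin(s) - 3, 3·s^2 + 4·t], [8·s·t - 4·s - 3, 4·s^2]].
At the point, J = [[-14.49749, 4.750], [-15.000, 9.000]] (det J = -59.22745).
Solving J·Δ = −F gives Δ = (-1.230, -0.217).
Then the next iterate is (s, t)₁ = (0.270, -0.717).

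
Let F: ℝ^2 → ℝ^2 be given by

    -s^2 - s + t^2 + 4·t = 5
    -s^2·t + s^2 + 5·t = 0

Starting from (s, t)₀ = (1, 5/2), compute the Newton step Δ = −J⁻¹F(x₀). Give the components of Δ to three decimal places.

(4.133, 0.350)

At (1, 5/2): F = (9.250, 11.000).
Jacobian J = [[-2·s - 1, 2·t + 4], [-2·s·t + 2·s, -s^2 + 5]].
At the point, J = [[-3.000, 9.000], [-3.000, 4.000]] (det J = 15.000).
Solving J·Δ = −F gives Δ = (4.133, 0.350).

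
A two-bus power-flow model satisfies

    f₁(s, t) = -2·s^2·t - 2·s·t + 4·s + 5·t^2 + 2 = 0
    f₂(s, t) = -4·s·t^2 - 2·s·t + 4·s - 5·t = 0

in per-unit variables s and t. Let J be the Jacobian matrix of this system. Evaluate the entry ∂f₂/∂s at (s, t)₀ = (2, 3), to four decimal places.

-38.0000

∂f₂/∂s = -4·t^2 - 2·t + 4.
At (2, 3) this is -38.0000.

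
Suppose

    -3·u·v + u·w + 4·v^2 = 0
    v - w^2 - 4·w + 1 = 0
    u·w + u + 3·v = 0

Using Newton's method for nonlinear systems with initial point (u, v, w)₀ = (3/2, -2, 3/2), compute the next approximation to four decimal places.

(1.5619, -0.7315, 0.3598)

At (3/2, -2, 3/2): F = (27.2500, -9.2500, -2.2500).
Jacobian J = [[-3·v + w, -3·u + 8·v, u], [0, 1, -2·w - 4], [w + 1, 3, u]].
At the point, J = [[7.5000, -20.5000, 1.5000], [0.0000, 1.0000, -7.0000], [2.5000, 3.0000, 1.5000]] (det J = 523.7500).
Solving J·Δ = −F gives Δ = (0.0619, 1.2685, -1.1402).
Then the next iterate is (u, v, w)₁ = (1.5619, -0.7315, 0.3598).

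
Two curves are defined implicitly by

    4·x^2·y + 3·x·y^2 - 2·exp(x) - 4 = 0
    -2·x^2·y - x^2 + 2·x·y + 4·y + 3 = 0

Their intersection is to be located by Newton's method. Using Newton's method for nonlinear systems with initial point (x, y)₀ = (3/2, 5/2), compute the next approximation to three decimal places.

At (3/2, 5/2): F = (37.66162, 7.000).
Jacobian J = [[8·x·y + 3·y^2 - 2·exp(x), 4·x^2 + 6·x·y], [-4·x·y - 2·x + 2·y, -2·x^2 + 2·x + 4]].
At the point, J = [[39.78662, 31.500], [-13.000, 2.500]] (det J = 508.96655).
Solving J·Δ = −F gives Δ = (0.248, -1.509).
Then the next iterate is (x, y)₁ = (1.748, 0.991).

(1.748, 0.991)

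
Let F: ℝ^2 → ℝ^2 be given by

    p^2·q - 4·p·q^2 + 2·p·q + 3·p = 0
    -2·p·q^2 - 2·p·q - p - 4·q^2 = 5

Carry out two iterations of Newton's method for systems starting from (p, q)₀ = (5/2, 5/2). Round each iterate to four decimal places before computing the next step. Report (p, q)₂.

(-0.9668, 1.1299)

At (5/2, 5/2): F = (-26.8750, -76.2500).
Jacobian J = [[2·p·q - 4·q^2 + 2·q + 3, p^2 - 8·p·q + 2·p], [-2·q^2 - 2·q - 1, -4·p·q - 2·p - 8·q]].
At the point, J = [[-4.5000, -38.7500], [-18.5000, -50.0000]] (det J = -491.8750).
Solving J·Δ = −F gives Δ = (-3.2751, -0.3132).
Then the next iterate is (p, q)₁ = (-0.7751, 2.1868).
Round to (-0.7751, 2.1868) and repeat: F = (10.424913, -12.550097), J = [[-15.144754, 12.610489], [-14.937788, -9.164245]].
Δ = (-0.1917, -1.0569), so (p, q)₂ = (-0.9668, 1.1299).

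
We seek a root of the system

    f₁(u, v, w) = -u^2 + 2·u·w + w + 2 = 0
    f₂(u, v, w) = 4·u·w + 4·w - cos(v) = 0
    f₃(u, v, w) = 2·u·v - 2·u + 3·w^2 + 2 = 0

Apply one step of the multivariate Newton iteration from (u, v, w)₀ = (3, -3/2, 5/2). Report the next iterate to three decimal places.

(1.887, 0.762, 0.841)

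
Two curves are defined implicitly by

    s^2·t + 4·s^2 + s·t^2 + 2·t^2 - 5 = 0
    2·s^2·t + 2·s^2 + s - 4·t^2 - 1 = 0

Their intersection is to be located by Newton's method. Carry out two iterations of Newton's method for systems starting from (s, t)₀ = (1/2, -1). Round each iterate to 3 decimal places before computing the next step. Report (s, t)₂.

(1.125, -0.553)

At (1/2, -1): F = (-1.750, -4.500).
Jacobian J = [[2·s·t + 8·s + t^2, s^2 + 2·s·t + 4·t], [4·s·t + 4·s + 1, 2·s^2 - 8·t]].
At the point, J = [[4.000, -4.750], [1.000, 8.500]] (det J = 38.750).
Solving J·Δ = −F gives Δ = (0.935, 0.419).
Then the next iterate is (s, t)₁ = (1.435, -0.581).
Round to (1.435, -0.581) and repeat: F = (3.20001, 0.81039), J = [[10.15009, -1.93224], [3.40506, 8.76645]].
Δ = (-0.310, 0.028), so (s, t)₂ = (1.125, -0.553).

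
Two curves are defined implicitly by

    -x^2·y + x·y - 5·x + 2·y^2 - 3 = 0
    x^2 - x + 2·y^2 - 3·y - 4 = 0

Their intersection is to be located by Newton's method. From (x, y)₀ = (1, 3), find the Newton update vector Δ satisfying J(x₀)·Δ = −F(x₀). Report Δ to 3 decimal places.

(0.357, -0.595)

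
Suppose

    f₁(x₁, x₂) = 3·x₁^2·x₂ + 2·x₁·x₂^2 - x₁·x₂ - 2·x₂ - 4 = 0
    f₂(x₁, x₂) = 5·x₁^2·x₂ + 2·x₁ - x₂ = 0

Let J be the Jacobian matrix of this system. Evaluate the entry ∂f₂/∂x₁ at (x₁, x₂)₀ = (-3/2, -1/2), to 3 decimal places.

∂f₂/∂x₁ = 10·x₁·x₂ + 2.
At (-3/2, -1/2) this is 9.500.

9.500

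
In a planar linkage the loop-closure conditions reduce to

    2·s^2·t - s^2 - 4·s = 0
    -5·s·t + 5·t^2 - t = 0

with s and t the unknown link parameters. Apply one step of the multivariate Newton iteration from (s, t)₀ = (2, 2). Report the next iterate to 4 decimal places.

(1.6579, 1.8421)

At (2, 2): F = (4.0000, -2.0000).
Jacobian J = [[4·s·t - 2·s - 4, 2·s^2], [-5·t, -5·s + 10·t - 1]].
At the point, J = [[8.0000, 8.0000], [-10.0000, 9.0000]] (det J = 152.0000).
Solving J·Δ = −F gives Δ = (-0.3421, -0.1579).
Then the next iterate is (s, t)₁ = (1.6579, 1.8421).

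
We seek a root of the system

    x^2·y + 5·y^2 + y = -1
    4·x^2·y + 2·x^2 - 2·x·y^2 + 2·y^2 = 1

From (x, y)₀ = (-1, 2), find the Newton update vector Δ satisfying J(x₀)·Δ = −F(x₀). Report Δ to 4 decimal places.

At (-1, 2): F = (25.0000, 25.0000).
Jacobian J = [[2·x·y, x^2 + 10·y + 1], [8·x·y + 4·x - 2·y^2, 4·x^2 - 4·x·y + 4·y]].
At the point, J = [[-4.0000, 22.0000], [-28.0000, 20.0000]] (det J = 536.0000).
Solving J·Δ = −F gives Δ = (0.0933, -1.1194).

(0.0933, -1.1194)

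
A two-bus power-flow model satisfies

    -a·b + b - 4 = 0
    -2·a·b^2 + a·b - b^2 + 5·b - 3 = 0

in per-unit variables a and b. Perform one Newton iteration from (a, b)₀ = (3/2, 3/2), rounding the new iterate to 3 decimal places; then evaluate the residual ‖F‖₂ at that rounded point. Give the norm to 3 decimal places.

At (3/2, 3/2): F = (-4.750, -2.250).
Jacobian J = [[-b, -a + 1], [-2·b^2 + b, -4·a·b + a - 2·b + 5]].
At the point, J = [[-1.500, -0.500], [-3.000, -5.500]] (det J = 6.750).
Solving J·Δ = −F gives Δ = (-3.704, 1.611).
Then the next iterate is (a, b)₁ = (-2.204, 3.111).
Re-evaluating at (-2.204, 3.111): F = (5.96764, 38.68207), so ‖F‖₂ = 39.140.

39.140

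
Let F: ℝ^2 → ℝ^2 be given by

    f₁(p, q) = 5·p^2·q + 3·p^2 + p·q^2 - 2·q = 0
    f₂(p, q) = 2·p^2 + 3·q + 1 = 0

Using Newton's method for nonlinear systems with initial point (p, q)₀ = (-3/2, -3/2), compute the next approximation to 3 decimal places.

(-1.151, -1.136)

At (-3/2, -3/2): F = (-10.500, 1.000).
Jacobian J = [[10·p·q + 6·p + q^2, 5·p^2 + 2·p·q - 2], [4·p, 3]].
At the point, J = [[15.750, 13.750], [-6.000, 3.000]] (det J = 129.750).
Solving J·Δ = −F gives Δ = (0.349, 0.364).
Then the next iterate is (p, q)₁ = (-1.151, -1.136).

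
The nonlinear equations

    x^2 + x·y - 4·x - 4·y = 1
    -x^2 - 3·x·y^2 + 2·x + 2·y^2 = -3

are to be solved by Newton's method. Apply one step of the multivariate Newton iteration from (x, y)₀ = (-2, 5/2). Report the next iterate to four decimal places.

At (-2, 5/2): F = (-4.0000, 45.0000).
Jacobian J = [[2·x + y - 4, x - 4], [-2·x - 3·y^2 + 2, -6·x·y + 4·y]].
At the point, J = [[-5.5000, -6.0000], [-12.7500, 40.0000]] (det J = -296.5000).
Solving J·Δ = −F gives Δ = (0.3710, -1.0067).
Then the next iterate is (x, y)₁ = (-1.6290, 1.4933).

(-1.6290, 1.4933)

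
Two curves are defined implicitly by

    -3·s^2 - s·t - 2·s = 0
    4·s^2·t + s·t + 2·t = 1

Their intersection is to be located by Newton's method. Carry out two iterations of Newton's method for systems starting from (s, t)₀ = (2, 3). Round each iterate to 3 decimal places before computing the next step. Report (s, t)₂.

(0.208, 2.429)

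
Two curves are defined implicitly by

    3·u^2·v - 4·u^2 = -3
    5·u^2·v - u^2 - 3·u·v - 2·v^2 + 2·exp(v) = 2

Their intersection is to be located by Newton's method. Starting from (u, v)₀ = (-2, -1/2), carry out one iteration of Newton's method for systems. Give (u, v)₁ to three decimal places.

(-1.265, -0.264)

At (-2, -1/2): F = (-19.000, -18.28694).
Jacobian J = [[6·u·v - 8·u, 3·u^2], [10·u·v - 2·u - 3·v, 5·u^2 - 3·u - 4·v + 2·exp(v)]].
At the point, J = [[22.000, 12.000], [15.500, 29.21306]] (det J = 456.68735).
Solving J·Δ = −F gives Δ = (0.735, 0.236).
Then the next iterate is (u, v)₁ = (-1.265, -0.264).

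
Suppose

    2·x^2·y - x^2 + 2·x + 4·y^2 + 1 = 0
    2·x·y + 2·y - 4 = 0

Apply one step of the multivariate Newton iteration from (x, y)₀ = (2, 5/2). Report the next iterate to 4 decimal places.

(1.0000, 1.5000)

At (2, 5/2): F = (46.0000, 11.0000).
Jacobian J = [[4·x·y - 2·x + 2, 2·x^2 + 8·y], [2·y, 2·x + 2]].
At the point, J = [[18.0000, 28.0000], [5.0000, 6.0000]] (det J = -32.0000).
Solving J·Δ = −F gives Δ = (-1.0000, -1.0000).
Then the next iterate is (x, y)₁ = (1.0000, 1.5000).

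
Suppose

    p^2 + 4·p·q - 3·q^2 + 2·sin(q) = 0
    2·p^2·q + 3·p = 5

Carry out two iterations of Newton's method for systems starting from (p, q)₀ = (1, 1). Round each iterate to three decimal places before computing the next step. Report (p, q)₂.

(0.814, 1.843)

At (1, 1): F = (3.68294, 0.000).
Jacobian J = [[2·p + 4·q, 4·p - 6·q + 2·cos(q)], [4·p·q + 3, 2·p^2]].
At the point, J = [[6.000, -0.91940], [7.000, 2.000]] (det J = 18.43577).
Solving J·Δ = −F gives Δ = (-0.400, 1.398).
Then the next iterate is (p, q)₁ = (0.600, 2.398).
Round to (0.600, 2.398) and repeat: F = (-9.78214, -1.47344), J = [[10.792, -13.46008], [8.75520, 0.720]].
Δ = (0.214, -0.555), so (p, q)₂ = (0.814, 1.843).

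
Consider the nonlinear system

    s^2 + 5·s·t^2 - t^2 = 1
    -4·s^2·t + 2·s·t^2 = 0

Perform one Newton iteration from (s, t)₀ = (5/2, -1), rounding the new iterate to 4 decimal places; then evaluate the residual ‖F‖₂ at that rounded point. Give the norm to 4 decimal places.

At (5/2, -1): F = (16.7500, 30.0000).
Jacobian J = [[2·s + 5·t^2, 10·s·t - 2·t], [-8·s·t + 2·t^2, -4·s^2 + 4·s·t]].
At the point, J = [[10.0000, -23.0000], [22.0000, -35.0000]] (det J = 156.0000).
Solving J·Δ = −F gives Δ = (-0.6651, 0.4391).
Then the next iterate is (s, t)₁ = (1.8349, -0.5609).
Re-evaluating at (1.8349, -0.5609): F = (4.938628, 8.708434), so ‖F‖₂ = 10.0113.

10.0113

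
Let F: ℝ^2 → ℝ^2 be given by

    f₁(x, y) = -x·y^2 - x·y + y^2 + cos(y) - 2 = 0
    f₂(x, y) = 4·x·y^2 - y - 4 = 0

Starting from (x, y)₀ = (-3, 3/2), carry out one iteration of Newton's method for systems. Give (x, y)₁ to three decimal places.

(-5.119, 0.106)

At (-3, 3/2): F = (11.57074, -32.500).
Jacobian J = [[-y^2 - y, -2·x·y - x + 2·y - sin(y)], [4·y^2, 8·x·y - 1]].
At the point, J = [[-3.750, 14.00251], [9.000, -37.000]] (det J = 12.72745).
Solving J·Δ = −F gives Δ = (-2.119, -1.394).
Then the next iterate is (x, y)₁ = (-5.119, 0.106).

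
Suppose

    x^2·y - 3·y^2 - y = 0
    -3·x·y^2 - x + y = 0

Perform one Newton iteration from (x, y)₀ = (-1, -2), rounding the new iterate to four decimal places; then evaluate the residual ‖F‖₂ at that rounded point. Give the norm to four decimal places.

4.2426

At (-1, -2): F = (-12.0000, 11.0000).
Jacobian J = [[2·x·y, x^2 - 6·y - 1], [-3·y^2 - 1, -6·x·y + 1]].
At the point, J = [[4.0000, 12.0000], [-13.0000, -11.0000]] (det J = 112.0000).
Solving J·Δ = −F gives Δ = (0.0000, 1.0000).
Then the next iterate is (x, y)₁ = (-1.0000, -1.0000).
Re-evaluating at (-1.0000, -1.0000): F = (-3.0000, 3.0000), so ‖F‖₂ = 4.2426.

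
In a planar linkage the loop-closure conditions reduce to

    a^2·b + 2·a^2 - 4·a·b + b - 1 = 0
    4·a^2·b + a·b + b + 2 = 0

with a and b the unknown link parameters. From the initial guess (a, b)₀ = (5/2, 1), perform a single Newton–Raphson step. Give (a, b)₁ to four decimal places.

At (5/2, 1): F = (8.7500, 30.5000).
Jacobian J = [[2·a·b + 4·a - 4·b, a^2 - 4·a + 1], [8·a·b + b, 4·a^2 + a + 1]].
At the point, J = [[11.0000, -2.7500], [21.0000, 28.5000]] (det J = 371.2500).
Solving J·Δ = −F gives Δ = (-0.8976, -0.4088).
Then the next iterate is (a, b)₁ = (1.6024, 0.5912).

(1.6024, 0.5912)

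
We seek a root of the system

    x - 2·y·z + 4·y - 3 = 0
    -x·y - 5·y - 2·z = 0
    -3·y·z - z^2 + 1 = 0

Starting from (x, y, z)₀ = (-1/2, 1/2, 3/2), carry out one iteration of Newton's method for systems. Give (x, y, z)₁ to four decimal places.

(8.1296, -2.7037, 3.9259)

At (-1/2, 1/2, 3/2): F = (-3.0000, -5.2500, -3.5000).
Jacobian J = [[1, -2·z + 4, -2·y], [-y, -x - 5, -2], [0, -3·z, -3·y - 2·z]].
At the point, J = [[1.0000, 1.0000, -1.0000], [-0.5000, -4.5000, -2.0000], [0.0000, -4.5000, -4.5000]] (det J = 6.7500).
Solving J·Δ = −F gives Δ = (8.6296, -3.2037, 2.4259).
Then the next iterate is (x, y, z)₁ = (8.1296, -2.7037, 3.9259).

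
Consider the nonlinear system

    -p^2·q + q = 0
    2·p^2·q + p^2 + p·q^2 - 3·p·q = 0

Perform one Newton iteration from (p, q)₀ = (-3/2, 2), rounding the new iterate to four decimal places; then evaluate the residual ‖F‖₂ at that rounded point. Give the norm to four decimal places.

400.6808

At (-3/2, 2): F = (-2.5000, 14.2500).
Jacobian J = [[-2·p·q, -p^2 + 1], [4·p·q + 2·p + q^2 - 3·q, 2·p^2 + 2·p·q - 3·p]].
At the point, J = [[6.0000, -1.2500], [-17.0000, 3.0000]] (det J = -3.2500).
Solving J·Δ = −F gives Δ = (3.1731, 13.2308).
Then the next iterate is (p, q)₁ = (1.6731, 15.2308).
Re-evaluating at (1.6731, 15.2308): F = (-27.404224, 399.742526), so ‖F‖₂ = 400.6808.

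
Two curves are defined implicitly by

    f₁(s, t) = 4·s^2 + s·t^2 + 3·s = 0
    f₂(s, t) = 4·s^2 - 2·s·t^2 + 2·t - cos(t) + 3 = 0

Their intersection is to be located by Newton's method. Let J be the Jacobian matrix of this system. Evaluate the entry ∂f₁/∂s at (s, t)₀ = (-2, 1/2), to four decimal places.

∂f₁/∂s = 8·s + t^2 + 3.
At (-2, 1/2) this is -12.7500.

-12.7500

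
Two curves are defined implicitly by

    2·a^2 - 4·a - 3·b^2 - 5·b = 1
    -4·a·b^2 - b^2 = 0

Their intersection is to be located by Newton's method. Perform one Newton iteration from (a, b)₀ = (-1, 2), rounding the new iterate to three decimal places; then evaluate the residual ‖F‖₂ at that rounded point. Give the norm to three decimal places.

At (-1, 2): F = (-17.000, 12.000).
Jacobian J = [[4·a - 4, -6·b - 5], [-4·b^2, -8·a·b - 2·b]].
At the point, J = [[-8.000, -17.000], [-16.000, 12.000]] (det J = -368.000).
Solving J·Δ = −F gives Δ = (0.000, -1.000).
Then the next iterate is (a, b)₁ = (-1.000, 1.000).
Re-evaluating at (-1.000, 1.000): F = (-3.000, 3.000), so ‖F‖₂ = 4.243.

4.243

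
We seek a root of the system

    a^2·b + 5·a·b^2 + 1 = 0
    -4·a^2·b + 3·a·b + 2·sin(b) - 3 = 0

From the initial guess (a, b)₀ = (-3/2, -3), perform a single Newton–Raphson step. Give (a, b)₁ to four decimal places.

(-1.0159, -2.0030)

At (-3/2, -3): F = (-73.2500, 37.217760).
Jacobian J = [[2·a·b + 5·b^2, a^2 + 10·a·b], [-8·a·b + 3·b, -4·a^2 + 3·a + 2·cos(b)]].
At the point, J = [[54.0000, 47.2500], [-45.0000, -15.479985]] (det J = 1290.330810).
Solving J·Δ = −F gives Δ = (0.4841, 0.9970).
Then the next iterate is (a, b)₁ = (-1.0159, -2.0030).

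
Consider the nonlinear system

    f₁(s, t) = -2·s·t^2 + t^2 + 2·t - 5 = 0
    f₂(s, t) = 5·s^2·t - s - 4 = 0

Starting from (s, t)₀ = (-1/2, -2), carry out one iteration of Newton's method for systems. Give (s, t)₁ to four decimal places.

(0.3466, -3.2955)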